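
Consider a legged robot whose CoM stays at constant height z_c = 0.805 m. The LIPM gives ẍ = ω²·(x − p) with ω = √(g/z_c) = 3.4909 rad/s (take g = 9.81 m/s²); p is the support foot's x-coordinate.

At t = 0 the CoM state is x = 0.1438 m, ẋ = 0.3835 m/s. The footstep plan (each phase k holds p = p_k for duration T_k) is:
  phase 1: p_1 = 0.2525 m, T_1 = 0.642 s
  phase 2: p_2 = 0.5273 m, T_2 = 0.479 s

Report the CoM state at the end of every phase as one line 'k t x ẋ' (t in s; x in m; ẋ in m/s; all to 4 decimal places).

phase 1: p=0.2525, T=0.642, ωT=2.241158, cosh=4.755274, sinh=4.648939; start (x,ẋ)=(0.143800, 0.383500) → end (x,ẋ)=(0.246320, 0.059557)
phase 2: p=0.5273, T=0.479, ωT=1.672141, cosh=2.755699, sinh=2.567855; start (x,ẋ)=(0.246320, 0.059557) → end (x,ẋ)=(-0.203186, -2.354613)

1 0.6420 0.2463 0.0596
2 1.1210 -0.2032 -2.3546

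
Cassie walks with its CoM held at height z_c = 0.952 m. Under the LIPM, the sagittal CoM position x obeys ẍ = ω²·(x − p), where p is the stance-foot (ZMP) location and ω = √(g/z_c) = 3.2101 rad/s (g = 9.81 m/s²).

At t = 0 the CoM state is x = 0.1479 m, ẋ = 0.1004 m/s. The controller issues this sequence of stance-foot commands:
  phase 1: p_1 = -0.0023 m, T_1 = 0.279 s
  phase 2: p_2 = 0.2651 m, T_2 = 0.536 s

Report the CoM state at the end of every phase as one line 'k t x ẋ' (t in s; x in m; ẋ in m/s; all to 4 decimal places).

phase 1: p=-0.0023, T=0.279, ωT=0.895618, cosh=1.428602, sinh=1.020247; start (x,ẋ)=(0.147900, 0.100400) → end (x,ẋ)=(0.244186, 0.635351)
phase 2: p=0.2651, T=0.536, ωT=1.720614, cosh=2.883456, sinh=2.704500; start (x,ẋ)=(0.244186, 0.635351) → end (x,ẋ)=(0.740075, 1.650432)

1 0.2790 0.2442 0.6354
2 0.8150 0.7401 1.6504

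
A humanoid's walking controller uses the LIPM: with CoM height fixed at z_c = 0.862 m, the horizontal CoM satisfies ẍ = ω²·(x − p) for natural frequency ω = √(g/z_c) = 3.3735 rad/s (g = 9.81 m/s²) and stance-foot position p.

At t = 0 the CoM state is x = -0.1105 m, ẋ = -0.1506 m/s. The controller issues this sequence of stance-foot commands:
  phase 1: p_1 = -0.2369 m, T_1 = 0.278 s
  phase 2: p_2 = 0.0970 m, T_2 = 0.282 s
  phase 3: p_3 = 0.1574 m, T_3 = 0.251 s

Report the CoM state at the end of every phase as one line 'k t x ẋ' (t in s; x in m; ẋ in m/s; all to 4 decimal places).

phase 1: p=-0.2369, T=0.278, ωT=0.937833, cosh=1.472958, sinh=1.081482; start (x,ẋ)=(-0.110500, -0.150600) → end (x,ẋ)=(-0.098998, 0.239328)
phase 2: p=0.0970, T=0.282, ωT=0.951327, cosh=1.487686, sinh=1.101458; start (x,ẋ)=(-0.098998, 0.239328) → end (x,ẋ)=(-0.116442, -0.372237)
phase 3: p=0.1574, T=0.251, ωT=0.846749, cosh=1.380429, sinh=0.951622; start (x,ẋ)=(-0.116442, -0.372237) → end (x,ẋ)=(-0.325623, -1.392961)

1 0.2780 -0.0990 0.2393
2 0.5600 -0.1164 -0.3722
3 0.8110 -0.3256 -1.3930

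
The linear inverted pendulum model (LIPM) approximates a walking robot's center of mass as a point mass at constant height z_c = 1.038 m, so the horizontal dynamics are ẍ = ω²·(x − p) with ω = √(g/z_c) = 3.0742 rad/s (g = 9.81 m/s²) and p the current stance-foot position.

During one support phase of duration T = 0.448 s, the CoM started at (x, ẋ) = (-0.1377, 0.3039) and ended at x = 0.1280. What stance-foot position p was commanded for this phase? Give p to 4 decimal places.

p = -0.2119

ωT = 3.0742·0.448 = 1.377242; cosh(ωT) = 2.108113, sinh(ωT) = 1.855839
x(T) = p + (x₀−p)·cosh(ωT) + (ẋ₀/ω)·sinh(ωT) ⇒ p·(1 − cosh) = x(T) − x₀·cosh − (ẋ₀/ω)·sinh
numerator   = 0.1280 − (-0.1377)·2.108113 − (0.3039/3.0742)·1.855839 = 0.234828
denominator = 1 − 2.108113 = -1.108113
p = 0.234828 / -1.108113 = -0.2119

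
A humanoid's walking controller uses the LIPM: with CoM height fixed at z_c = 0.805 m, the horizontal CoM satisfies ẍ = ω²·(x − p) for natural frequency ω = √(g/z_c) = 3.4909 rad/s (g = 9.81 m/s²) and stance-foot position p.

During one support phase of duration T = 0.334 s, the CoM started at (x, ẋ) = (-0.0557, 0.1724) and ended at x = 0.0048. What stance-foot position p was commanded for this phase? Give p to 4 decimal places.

ωT = 3.4909·0.334 = 1.165961; cosh(ωT) = 1.760314, sinh(ωT) = 1.448690
x(T) = p + (x₀−p)·cosh(ωT) + (ẋ₀/ω)·sinh(ωT) ⇒ p·(1 − cosh) = x(T) − x₀·cosh − (ẋ₀/ω)·sinh
numerator   = 0.0048 − (-0.0557)·1.760314 − (0.1724/3.4909)·1.448690 = 0.031305
denominator = 1 − 1.760314 = -0.760314
p = 0.031305 / -0.760314 = -0.0412

p = -0.0412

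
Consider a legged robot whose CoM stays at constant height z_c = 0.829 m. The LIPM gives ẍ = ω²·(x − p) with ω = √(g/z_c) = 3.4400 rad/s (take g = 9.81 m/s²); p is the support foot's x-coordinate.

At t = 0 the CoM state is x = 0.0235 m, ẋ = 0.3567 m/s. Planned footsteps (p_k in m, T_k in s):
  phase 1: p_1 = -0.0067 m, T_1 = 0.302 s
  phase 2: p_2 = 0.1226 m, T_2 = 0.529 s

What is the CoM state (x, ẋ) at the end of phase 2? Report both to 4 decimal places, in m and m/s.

x = 0.8785, ẋ = 2.6868

phase 1: p=-0.0067, T=0.302, ωT=1.038880, cosh=1.589950, sinh=1.236100; start (x,ẋ)=(0.023500, 0.356700) → end (x,ẋ)=(0.169490, 0.695551)
phase 2: p=0.1226, T=0.529, ωT=1.819760, cosh=3.166221, sinh=3.004156; start (x,ẋ)=(0.169490, 0.695551) → end (x,ẋ)=(0.878490, 2.686844)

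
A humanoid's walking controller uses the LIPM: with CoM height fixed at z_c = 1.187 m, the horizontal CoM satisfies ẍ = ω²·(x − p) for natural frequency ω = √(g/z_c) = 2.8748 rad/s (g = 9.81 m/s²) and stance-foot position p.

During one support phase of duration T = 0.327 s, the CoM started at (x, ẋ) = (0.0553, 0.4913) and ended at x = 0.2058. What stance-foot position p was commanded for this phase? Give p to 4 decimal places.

ωT = 2.8748·0.327 = 0.940060; cosh(ωT) = 1.475369, sinh(ωT) = 1.084765
x(T) = p + (x₀−p)·cosh(ωT) + (ẋ₀/ω)·sinh(ωT) ⇒ p·(1 − cosh) = x(T) − x₀·cosh − (ẋ₀/ω)·sinh
numerator   = 0.2058 − (0.0553)·1.475369 − (0.4913/2.8748)·1.084765 = -0.061173
denominator = 1 − 1.475369 = -0.475369
p = -0.061173 / -0.475369 = 0.1287

p = 0.1287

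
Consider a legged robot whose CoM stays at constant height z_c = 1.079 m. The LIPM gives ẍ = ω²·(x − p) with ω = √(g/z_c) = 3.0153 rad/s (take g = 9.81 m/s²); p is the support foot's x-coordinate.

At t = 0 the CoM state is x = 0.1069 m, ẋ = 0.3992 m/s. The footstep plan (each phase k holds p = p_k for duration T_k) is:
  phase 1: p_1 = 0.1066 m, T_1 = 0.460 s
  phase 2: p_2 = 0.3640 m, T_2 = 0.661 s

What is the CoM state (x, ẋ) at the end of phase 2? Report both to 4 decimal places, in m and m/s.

phase 1: p=0.1066, T=0.460, ωT=1.387038, cosh=2.126395, sinh=1.876581; start (x,ẋ)=(0.106900, 0.399200) → end (x,ẋ)=(0.355681, 0.850554)
phase 2: p=0.3640, T=0.661, ωT=1.993113, cosh=3.737308, sinh=3.601037; start (x,ẋ)=(0.355681, 0.850554) → end (x,ẋ)=(1.348689, 3.088456)

x = 1.3487, ẋ = 3.0885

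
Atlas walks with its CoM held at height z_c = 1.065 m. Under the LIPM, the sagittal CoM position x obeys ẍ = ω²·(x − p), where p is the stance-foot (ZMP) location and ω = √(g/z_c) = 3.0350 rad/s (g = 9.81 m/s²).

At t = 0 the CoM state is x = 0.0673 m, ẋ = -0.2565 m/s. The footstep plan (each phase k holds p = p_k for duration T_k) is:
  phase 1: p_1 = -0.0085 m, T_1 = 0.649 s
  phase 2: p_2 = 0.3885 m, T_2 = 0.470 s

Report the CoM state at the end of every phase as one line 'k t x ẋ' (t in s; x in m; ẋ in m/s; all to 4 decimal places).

1 0.6490 -0.0286 -0.1287
2 1.1190 -0.6131 -2.7667

phase 1: p=-0.0085, T=0.649, ωT=1.969715, cosh=3.654065, sinh=3.514568; start (x,ẋ)=(0.067300, -0.256500) → end (x,ẋ)=(-0.028552, -0.128731)
phase 2: p=0.3885, T=0.470, ωT=1.426450, cosh=2.202026, sinh=1.961866; start (x,ẋ)=(-0.028552, -0.128731) → end (x,ẋ)=(-0.613073, -2.766706)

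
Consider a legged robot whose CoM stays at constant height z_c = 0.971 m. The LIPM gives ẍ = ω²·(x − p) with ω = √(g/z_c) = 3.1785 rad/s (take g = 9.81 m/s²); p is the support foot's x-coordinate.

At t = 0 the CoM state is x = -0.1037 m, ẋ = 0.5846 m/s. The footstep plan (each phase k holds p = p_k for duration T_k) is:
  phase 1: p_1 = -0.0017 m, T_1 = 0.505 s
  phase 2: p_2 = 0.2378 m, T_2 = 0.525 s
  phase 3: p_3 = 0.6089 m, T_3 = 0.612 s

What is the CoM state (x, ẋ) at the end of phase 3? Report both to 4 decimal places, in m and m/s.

phase 1: p=-0.0017, T=0.505, ωT=1.605143, cosh=2.589715, sinh=2.388854; start (x,ẋ)=(-0.103700, 0.584600) → end (x,ẋ)=(0.173515, 0.739464)
phase 2: p=0.2378, T=0.525, ωT=1.668713, cosh=2.746911, sinh=2.558422; start (x,ẋ)=(0.173515, 0.739464) → end (x,ẋ)=(0.656420, 1.508479)
phase 3: p=0.6089, T=0.612, ωT=1.945242, cosh=3.569139, sinh=3.426186; start (x,ẋ)=(0.656420, 1.508479) → end (x,ẋ)=(2.404533, 5.901470)

x = 2.4045, ẋ = 5.9015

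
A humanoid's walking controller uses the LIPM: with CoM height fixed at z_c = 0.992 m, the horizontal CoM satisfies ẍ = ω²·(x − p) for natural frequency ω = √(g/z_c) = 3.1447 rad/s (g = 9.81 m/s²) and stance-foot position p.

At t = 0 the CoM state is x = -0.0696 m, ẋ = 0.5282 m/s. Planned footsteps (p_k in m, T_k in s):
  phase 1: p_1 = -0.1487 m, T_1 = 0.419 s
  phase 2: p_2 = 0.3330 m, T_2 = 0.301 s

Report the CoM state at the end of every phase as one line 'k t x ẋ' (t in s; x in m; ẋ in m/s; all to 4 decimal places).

1 0.4190 0.3007 1.4882
2 0.7200 0.8031 2.0951

phase 1: p=-0.1487, T=0.419, ωT=1.317629, cosh=2.001163, sinh=1.733394; start (x,ẋ)=(-0.069600, 0.528200) → end (x,ẋ)=(0.300742, 1.488189)
phase 2: p=0.3330, T=0.301, ωT=0.946555, cosh=1.482446, sinh=1.094370; start (x,ẋ)=(0.300742, 1.488189) → end (x,ẋ)=(0.803076, 2.095144)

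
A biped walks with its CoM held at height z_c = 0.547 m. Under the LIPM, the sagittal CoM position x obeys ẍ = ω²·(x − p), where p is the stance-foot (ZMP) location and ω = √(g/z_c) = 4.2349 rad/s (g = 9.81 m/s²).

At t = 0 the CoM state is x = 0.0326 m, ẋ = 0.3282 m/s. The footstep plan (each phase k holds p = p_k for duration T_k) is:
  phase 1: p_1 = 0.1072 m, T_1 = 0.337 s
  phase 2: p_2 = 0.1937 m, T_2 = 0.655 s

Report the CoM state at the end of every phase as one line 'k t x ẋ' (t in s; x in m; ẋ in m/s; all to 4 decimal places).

1 0.3370 0.0950 0.1029
2 0.9920 -0.4063 -2.5083

phase 1: p=0.1072, T=0.337, ωT=1.427161, cosh=2.203422, sinh=1.963432; start (x,ẋ)=(0.032600, 0.328200) → end (x,ẋ)=(0.094989, 0.102868)
phase 2: p=0.1937, T=0.655, ωT=2.773859, cosh=8.041383, sinh=7.978962; start (x,ẋ)=(0.094989, 0.102868) → end (x,ẋ)=(-0.406262, -2.508266)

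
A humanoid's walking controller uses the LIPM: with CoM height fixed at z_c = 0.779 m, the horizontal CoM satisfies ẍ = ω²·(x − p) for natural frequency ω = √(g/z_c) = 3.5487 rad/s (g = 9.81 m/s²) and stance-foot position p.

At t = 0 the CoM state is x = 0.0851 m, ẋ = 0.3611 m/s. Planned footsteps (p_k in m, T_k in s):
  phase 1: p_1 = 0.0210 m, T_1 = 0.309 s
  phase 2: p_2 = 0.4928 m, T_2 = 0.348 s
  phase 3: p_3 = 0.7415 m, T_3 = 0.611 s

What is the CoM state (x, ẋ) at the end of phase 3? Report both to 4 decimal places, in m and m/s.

x = 0.0039, ẋ = -2.4595

phase 1: p=0.0210, T=0.309, ωT=1.096548, cosh=1.663918, sinh=1.329896; start (x,ẋ)=(0.085100, 0.361100) → end (x,ẋ)=(0.262982, 0.903355)
phase 2: p=0.4928, T=0.348, ωT=1.234948, cosh=1.864524, sinh=1.573674; start (x,ẋ)=(0.262982, 0.903355) → end (x,ẋ)=(0.464891, 0.400906)
phase 3: p=0.7415, T=0.611, ωT=2.168256, cosh=4.428699, sinh=4.314322; start (x,ẋ)=(0.464891, 0.400906) → end (x,ẋ)=(0.003883, -2.459454)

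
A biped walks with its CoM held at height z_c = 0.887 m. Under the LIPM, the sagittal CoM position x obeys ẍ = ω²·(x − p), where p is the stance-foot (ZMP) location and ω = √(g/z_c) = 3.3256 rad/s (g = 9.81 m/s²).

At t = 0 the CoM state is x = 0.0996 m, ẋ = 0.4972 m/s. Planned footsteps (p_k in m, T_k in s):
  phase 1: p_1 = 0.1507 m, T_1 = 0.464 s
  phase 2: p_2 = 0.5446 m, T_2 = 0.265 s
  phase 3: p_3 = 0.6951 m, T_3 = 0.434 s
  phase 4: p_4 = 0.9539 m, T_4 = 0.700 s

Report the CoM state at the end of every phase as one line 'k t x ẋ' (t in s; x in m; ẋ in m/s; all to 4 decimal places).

phase 1: p=0.1507, T=0.464, ωT=1.543078, cosh=2.446347, sinh=2.232625; start (x,ẋ)=(0.099600, 0.497200) → end (x,ẋ)=(0.359484, 0.836916)
phase 2: p=0.5446, T=0.265, ωT=0.881284, cosh=1.414124, sinh=0.999873; start (x,ẋ)=(0.359484, 0.836916) → end (x,ẋ)=(0.534450, 0.567960)
phase 3: p=0.6951, T=0.434, ωT=1.443310, cosh=2.235418, sinh=1.999273; start (x,ẋ)=(0.534450, 0.567960) → end (x,ẋ)=(0.677425, 0.201502)
phase 4: p=0.9539, T=0.700, ωT=2.327920, cosh=5.177042, sinh=5.079544; start (x,ẋ)=(0.677425, 0.201502) → end (x,ẋ)=(-0.169648, -3.627180)

1 0.4640 0.3595 0.8369
2 0.7290 0.5345 0.5680
3 1.1630 0.6774 0.2015
4 1.8630 -0.1696 -3.6272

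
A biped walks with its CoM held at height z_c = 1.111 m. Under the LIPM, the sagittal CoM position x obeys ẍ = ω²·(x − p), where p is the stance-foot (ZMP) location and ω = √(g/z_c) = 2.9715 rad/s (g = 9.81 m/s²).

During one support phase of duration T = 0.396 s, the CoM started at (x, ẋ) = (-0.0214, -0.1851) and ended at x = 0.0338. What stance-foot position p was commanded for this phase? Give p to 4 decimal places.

ωT = 2.9715·0.396 = 1.176714; cosh(ωT) = 1.775994, sinh(ωT) = 1.467704
x(T) = p + (x₀−p)·cosh(ωT) + (ẋ₀/ω)·sinh(ωT) ⇒ p·(1 − cosh) = x(T) − x₀·cosh − (ẋ₀/ω)·sinh
numerator   = 0.0338 − (-0.0214)·1.775994 − (-0.1851/2.9715)·1.467704 = 0.163232
denominator = 1 − 1.775994 = -0.775994
p = 0.163232 / -0.775994 = -0.2104

p = -0.2104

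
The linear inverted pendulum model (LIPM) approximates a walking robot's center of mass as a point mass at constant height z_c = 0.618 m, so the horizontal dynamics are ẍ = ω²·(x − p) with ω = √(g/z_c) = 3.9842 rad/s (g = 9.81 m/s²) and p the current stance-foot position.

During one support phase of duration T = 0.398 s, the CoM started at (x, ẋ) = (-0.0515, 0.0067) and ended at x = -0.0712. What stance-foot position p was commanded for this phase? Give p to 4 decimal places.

p = -0.0362

ωT = 3.9842·0.398 = 1.585712; cosh(ωT) = 2.543783, sinh(ωT) = 2.338981
x(T) = p + (x₀−p)·cosh(ωT) + (ẋ₀/ω)·sinh(ωT) ⇒ p·(1 − cosh) = x(T) − x₀·cosh − (ẋ₀/ω)·sinh
numerator   = -0.0712 − (-0.0515)·2.543783 − (0.0067/3.9842)·2.338981 = 0.055872
denominator = 1 − 2.543783 = -1.543783
p = 0.055872 / -1.543783 = -0.0362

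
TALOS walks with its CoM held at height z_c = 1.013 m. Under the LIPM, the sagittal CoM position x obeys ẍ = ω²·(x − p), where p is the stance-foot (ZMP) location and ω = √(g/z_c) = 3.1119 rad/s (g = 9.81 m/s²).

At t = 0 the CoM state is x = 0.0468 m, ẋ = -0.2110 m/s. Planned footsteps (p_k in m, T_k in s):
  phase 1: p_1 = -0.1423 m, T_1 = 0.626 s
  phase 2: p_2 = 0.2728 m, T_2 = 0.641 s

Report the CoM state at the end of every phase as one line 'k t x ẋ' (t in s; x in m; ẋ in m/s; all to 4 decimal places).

phase 1: p=-0.1423, T=0.626, ωT=1.948049, cosh=3.578771, sinh=3.436219; start (x,ẋ)=(0.046800, -0.211000) → end (x,ẋ)=(0.301455, 1.266958)
phase 2: p=0.2728, T=0.641, ωT=1.994728, cosh=3.743127, sinh=3.607076; start (x,ẋ)=(0.301455, 1.266958) → end (x,ẋ)=(1.848621, 5.064037)

1 0.6260 0.3015 1.2670
2 1.2670 1.8486 5.0640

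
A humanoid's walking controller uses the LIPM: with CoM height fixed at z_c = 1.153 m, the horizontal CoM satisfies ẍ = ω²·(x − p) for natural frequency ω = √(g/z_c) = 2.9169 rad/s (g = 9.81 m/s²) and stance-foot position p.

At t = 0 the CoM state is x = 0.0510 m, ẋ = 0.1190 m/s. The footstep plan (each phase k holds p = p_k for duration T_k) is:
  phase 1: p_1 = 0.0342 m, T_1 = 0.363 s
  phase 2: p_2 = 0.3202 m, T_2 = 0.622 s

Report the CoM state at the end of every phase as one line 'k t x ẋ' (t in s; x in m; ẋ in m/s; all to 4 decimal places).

phase 1: p=0.0342, T=0.363, ωT=1.058835, cosh=1.614935, sinh=1.268075; start (x,ẋ)=(0.051000, 0.119000) → end (x,ẋ)=(0.113064, 0.254318)
phase 2: p=0.3202, T=0.622, ωT=1.814312, cosh=3.149901, sinh=2.986951; start (x,ẋ)=(0.113064, 0.254318) → end (x,ẋ)=(-0.071832, -1.003623)

1 0.3630 0.1131 0.2543
2 0.9850 -0.0718 -1.0036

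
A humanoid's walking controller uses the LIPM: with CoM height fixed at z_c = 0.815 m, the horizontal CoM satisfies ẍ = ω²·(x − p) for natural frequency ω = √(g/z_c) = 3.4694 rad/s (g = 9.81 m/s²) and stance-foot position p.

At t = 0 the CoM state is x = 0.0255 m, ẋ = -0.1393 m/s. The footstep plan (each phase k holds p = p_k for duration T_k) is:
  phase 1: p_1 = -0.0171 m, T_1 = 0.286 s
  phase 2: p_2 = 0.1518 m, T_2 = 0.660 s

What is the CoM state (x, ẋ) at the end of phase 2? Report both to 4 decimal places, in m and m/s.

phase 1: p=-0.0171, T=0.286, ωT=0.992248, cosh=1.534017, sinh=1.163275; start (x,ẋ)=(0.025500, -0.139300) → end (x,ẋ)=(0.001542, -0.041761)
phase 2: p=0.1518, T=0.660, ωT=2.289804, cosh=4.987144, sinh=4.885858; start (x,ẋ)=(0.001542, -0.041761) → end (x,ẋ)=(-0.656367, -2.755282)

x = -0.6564, ẋ = -2.7553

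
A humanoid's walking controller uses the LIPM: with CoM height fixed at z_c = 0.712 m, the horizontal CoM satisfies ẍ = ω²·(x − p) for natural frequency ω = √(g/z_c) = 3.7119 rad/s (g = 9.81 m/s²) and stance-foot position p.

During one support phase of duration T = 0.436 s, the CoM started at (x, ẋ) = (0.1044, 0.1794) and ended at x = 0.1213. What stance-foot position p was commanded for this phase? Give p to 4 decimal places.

ωT = 3.7119·0.436 = 1.618388; cosh(ωT) = 2.621586, sinh(ωT) = 2.423368
x(T) = p + (x₀−p)·cosh(ωT) + (ẋ₀/ω)·sinh(ωT) ⇒ p·(1 − cosh) = x(T) − x₀·cosh − (ẋ₀/ω)·sinh
numerator   = 0.1213 − (0.1044)·2.621586 − (0.1794/3.7119)·2.423368 = -0.269517
denominator = 1 − 2.621586 = -1.621586
p = -0.269517 / -1.621586 = 0.1662

p = 0.1662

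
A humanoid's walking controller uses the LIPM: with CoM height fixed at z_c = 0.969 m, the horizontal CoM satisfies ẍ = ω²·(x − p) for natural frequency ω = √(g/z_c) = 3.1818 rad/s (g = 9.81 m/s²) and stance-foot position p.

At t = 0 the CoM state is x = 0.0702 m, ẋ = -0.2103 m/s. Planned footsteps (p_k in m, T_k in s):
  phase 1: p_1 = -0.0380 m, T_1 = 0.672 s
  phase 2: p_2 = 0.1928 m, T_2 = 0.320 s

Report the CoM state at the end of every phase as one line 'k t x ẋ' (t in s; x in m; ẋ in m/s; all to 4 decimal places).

1 0.6720 0.1509 0.5356
2 0.9920 0.3298 0.6776

phase 1: p=-0.0380, T=0.672, ωT=2.138170, cosh=4.300882, sinh=4.183012; start (x,ẋ)=(0.070200, -0.210300) → end (x,ẋ)=(0.150881, 0.535613)
phase 2: p=0.1928, T=0.320, ωT=1.018176, cosh=1.564697, sinh=1.203444; start (x,ẋ)=(0.150881, 0.535613) → end (x,ẋ)=(0.329793, 0.677558)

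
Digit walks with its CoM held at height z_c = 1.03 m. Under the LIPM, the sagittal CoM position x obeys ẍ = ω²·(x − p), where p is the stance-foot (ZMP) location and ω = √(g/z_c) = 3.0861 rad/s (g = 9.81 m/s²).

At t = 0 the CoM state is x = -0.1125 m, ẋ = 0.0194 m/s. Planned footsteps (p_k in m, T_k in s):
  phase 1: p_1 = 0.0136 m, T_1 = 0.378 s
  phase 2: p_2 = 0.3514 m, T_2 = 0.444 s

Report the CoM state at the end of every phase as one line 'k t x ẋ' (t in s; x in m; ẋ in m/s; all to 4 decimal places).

1 0.3780 -0.1994 -0.5300
2 0.8220 -1.1187 -4.2398

phase 1: p=0.0136, T=0.378, ωT=1.166546, cosh=1.761162, sinh=1.449721; start (x,ẋ)=(-0.112500, 0.019400) → end (x,ẋ)=(-0.199369, -0.530003)
phase 2: p=0.3514, T=0.444, ωT=1.370228, cosh=2.095149, sinh=1.841100; start (x,ẋ)=(-0.199369, -0.530003) → end (x,ẋ)=(-1.118732, -4.239806)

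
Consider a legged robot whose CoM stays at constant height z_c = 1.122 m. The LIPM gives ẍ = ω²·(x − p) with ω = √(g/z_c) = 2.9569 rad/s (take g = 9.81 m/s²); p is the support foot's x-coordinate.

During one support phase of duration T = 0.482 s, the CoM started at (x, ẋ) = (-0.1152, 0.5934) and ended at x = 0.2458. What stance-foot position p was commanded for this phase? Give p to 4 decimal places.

p = -0.0884

ωT = 2.9569·0.482 = 1.425226; cosh(ωT) = 2.199625, sinh(ωT) = 1.959171
x(T) = p + (x₀−p)·cosh(ωT) + (ẋ₀/ω)·sinh(ωT) ⇒ p·(1 − cosh) = x(T) − x₀·cosh − (ẋ₀/ω)·sinh
numerator   = 0.2458 − (-0.1152)·2.199625 − (0.5934/2.9569)·1.959171 = 0.106024
denominator = 1 − 2.199625 = -1.199625
p = 0.106024 / -1.199625 = -0.0884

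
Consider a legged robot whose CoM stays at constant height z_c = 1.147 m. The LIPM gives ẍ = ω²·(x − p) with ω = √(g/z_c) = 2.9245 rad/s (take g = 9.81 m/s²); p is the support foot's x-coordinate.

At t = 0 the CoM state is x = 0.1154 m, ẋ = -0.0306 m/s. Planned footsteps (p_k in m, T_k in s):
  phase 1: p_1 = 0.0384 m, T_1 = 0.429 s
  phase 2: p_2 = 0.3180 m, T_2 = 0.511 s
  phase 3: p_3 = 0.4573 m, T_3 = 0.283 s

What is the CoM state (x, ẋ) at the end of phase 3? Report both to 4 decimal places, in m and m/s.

phase 1: p=0.0384, T=0.429, ωT=1.254611, cosh=1.895830, sinh=1.610643; start (x,ẋ)=(0.115400, -0.030600) → end (x,ẋ)=(0.167526, 0.304683)
phase 2: p=0.3180, T=0.511, ωT=1.494420, cosh=2.340564, sinh=2.116185; start (x,ẋ)=(0.167526, 0.304683) → end (x,ẋ)=(0.186277, -0.218121)
phase 3: p=0.4573, T=0.283, ωT=0.827633, cosh=1.362490, sinh=0.925408; start (x,ẋ)=(0.186277, -0.218121) → end (x,ẋ)=(0.019013, -1.030673)

x = 0.0190, ẋ = -1.0307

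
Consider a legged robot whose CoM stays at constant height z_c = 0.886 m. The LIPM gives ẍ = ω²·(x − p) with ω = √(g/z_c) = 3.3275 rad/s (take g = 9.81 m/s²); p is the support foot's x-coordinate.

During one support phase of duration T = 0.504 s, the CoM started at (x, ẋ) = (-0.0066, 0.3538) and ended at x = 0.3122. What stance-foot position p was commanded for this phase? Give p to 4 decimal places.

p = -0.0317

ωT = 3.3275·0.504 = 1.677060; cosh(ωT) = 2.768364, sinh(ωT) = 2.581441
x(T) = p + (x₀−p)·cosh(ωT) + (ẋ₀/ω)·sinh(ωT) ⇒ p·(1 − cosh) = x(T) − x₀·cosh − (ẋ₀/ω)·sinh
numerator   = 0.3122 − (-0.0066)·2.768364 − (0.3538/3.3275)·2.581441 = 0.055997
denominator = 1 − 2.768364 = -1.768364
p = 0.055997 / -1.768364 = -0.0317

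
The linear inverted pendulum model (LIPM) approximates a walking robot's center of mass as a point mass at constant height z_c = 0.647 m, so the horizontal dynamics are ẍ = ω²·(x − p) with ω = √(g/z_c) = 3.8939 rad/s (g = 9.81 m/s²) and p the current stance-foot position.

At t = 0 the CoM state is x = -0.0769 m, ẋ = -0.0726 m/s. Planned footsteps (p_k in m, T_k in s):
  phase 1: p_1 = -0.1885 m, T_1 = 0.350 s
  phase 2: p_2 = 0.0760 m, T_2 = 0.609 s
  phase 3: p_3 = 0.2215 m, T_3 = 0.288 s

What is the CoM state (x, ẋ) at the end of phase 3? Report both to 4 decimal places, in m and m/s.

phase 1: p=-0.1885, T=0.350, ωT=1.362865, cosh=2.081649, sinh=1.825723; start (x,ẋ)=(-0.076900, -0.072600) → end (x,ẋ)=(0.009772, 0.642257)
phase 2: p=0.0760, T=0.609, ωT=2.371385, cosh=5.402785, sinh=5.309434; start (x,ẋ)=(0.009772, 0.642257) → end (x,ẋ)=(0.593920, 2.100758)
phase 3: p=0.2215, T=0.288, ωT=1.121443, cosh=1.697545, sinh=1.371736; start (x,ẋ)=(0.593920, 2.100758) → end (x,ẋ)=(1.593750, 5.555375)

x = 1.5938, ẋ = 5.5554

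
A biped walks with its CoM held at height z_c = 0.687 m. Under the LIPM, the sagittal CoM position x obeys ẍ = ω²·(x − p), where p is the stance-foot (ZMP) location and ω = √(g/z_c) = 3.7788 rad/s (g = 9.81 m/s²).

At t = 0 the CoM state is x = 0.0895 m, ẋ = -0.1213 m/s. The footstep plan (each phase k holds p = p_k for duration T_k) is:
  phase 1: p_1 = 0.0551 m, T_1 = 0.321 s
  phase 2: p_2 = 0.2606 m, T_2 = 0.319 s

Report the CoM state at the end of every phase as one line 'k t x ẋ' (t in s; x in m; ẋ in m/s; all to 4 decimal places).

phase 1: p=0.0551, T=0.321, ωT=1.212995, cosh=1.830424, sinh=1.533119; start (x,ẋ)=(0.089500, -0.121300) → end (x,ẋ)=(0.068853, -0.022739)
phase 2: p=0.2606, T=0.319, ωT=1.205437, cosh=1.818890, sinh=1.519329; start (x,ẋ)=(0.068853, -0.022739) → end (x,ẋ)=(-0.097309, -1.142224)

1 0.3210 0.0689 -0.0227
2 0.6400 -0.0973 -1.1422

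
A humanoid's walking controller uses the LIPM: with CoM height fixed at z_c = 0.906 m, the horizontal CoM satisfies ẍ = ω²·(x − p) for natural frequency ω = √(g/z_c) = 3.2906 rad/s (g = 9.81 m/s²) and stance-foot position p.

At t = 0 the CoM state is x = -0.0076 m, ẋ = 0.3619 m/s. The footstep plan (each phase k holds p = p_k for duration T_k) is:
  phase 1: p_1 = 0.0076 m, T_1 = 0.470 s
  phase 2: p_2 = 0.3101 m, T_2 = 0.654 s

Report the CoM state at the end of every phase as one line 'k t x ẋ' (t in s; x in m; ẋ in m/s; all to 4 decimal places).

phase 1: p=0.0076, T=0.470, ωT=1.546582, cosh=2.454184, sinh=2.241210; start (x,ẋ)=(-0.007600, 0.361900) → end (x,ẋ)=(0.216785, 0.776070)
phase 2: p=0.3101, T=0.654, ωT=2.152052, cosh=4.359371, sinh=4.243125; start (x,ẋ)=(0.216785, 0.776070) → end (x,ẋ)=(0.904022, 2.080268)

1 0.4700 0.2168 0.7761
2 1.1240 0.9040 2.0803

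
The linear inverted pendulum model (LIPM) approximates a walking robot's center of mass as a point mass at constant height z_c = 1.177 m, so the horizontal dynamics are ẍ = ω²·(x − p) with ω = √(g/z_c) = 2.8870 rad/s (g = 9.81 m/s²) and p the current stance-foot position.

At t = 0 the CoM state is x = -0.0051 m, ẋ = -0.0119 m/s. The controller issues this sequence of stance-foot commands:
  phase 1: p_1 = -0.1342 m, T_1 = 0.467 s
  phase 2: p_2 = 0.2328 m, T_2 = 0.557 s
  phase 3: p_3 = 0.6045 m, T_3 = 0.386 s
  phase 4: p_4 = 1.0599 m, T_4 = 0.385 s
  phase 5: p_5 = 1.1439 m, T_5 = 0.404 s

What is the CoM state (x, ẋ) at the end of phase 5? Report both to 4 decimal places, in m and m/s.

phase 1: p=-0.1342, T=0.467, ωT=1.348229, cosh=2.055150, sinh=1.795450; start (x,ẋ)=(-0.005100, -0.011900) → end (x,ẋ)=(0.123719, 0.644729)
phase 2: p=0.2328, T=0.557, ωT=1.608059, cosh=2.596693, sinh=2.396417; start (x,ẋ)=(0.123719, 0.644729) → end (x,ẋ)=(0.484722, 0.919492)
phase 3: p=0.6045, T=0.386, ωT=1.114382, cosh=1.687901, sinh=1.359783; start (x,ẋ)=(0.484722, 0.919492) → end (x,ẋ)=(0.835409, 1.081799)
phase 4: p=1.0599, T=0.385, ωT=1.111495, cosh=1.683982, sinh=1.354916; start (x,ẋ)=(0.835409, 1.081799) → end (x,ẋ)=(1.189567, 0.943603)
phase 5: p=1.1439, T=0.404, ωT=1.166348, cosh=1.760875, sinh=1.449372; start (x,ẋ)=(1.189567, 0.943603) → end (x,ẋ)=(1.698035, 1.852653)

x = 1.6980, ẋ = 1.8527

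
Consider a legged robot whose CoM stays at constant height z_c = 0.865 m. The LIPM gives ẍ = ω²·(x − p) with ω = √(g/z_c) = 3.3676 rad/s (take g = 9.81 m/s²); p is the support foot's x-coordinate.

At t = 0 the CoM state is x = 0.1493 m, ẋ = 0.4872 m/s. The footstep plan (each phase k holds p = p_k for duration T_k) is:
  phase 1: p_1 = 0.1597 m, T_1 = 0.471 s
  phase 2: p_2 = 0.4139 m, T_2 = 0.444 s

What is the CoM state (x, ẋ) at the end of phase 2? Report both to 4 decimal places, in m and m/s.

phase 1: p=0.1597, T=0.471, ωT=1.586140, cosh=2.544785, sinh=2.340070; start (x,ẋ)=(0.149300, 0.487200) → end (x,ẋ)=(0.471779, 1.157863)
phase 2: p=0.4139, T=0.444, ωT=1.495214, cosh=2.342247, sinh=2.118046; start (x,ẋ)=(0.471779, 1.157863) → end (x,ẋ)=(1.277702, 3.124833)

x = 1.2777, ẋ = 3.1248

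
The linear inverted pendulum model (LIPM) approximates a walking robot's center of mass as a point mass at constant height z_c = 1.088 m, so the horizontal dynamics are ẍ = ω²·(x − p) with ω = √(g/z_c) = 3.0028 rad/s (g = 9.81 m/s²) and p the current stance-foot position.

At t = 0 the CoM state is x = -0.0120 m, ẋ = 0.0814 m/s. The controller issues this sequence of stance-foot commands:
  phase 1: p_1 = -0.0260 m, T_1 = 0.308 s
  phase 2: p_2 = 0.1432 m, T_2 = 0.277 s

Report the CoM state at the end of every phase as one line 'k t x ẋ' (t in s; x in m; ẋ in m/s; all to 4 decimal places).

phase 1: p=-0.0260, T=0.308, ωT=0.924862, cosh=1.459054, sinh=1.062468; start (x,ẋ)=(-0.012000, 0.081400) → end (x,ẋ)=(0.023228, 0.163432)
phase 2: p=0.1432, T=0.277, ωT=0.831776, cosh=1.366335, sinh=0.931059; start (x,ẋ)=(0.023228, 0.163432) → end (x,ẋ)=(0.029953, -0.112112)

1 0.3080 0.0232 0.1634
2 0.5850 0.0300 -0.1121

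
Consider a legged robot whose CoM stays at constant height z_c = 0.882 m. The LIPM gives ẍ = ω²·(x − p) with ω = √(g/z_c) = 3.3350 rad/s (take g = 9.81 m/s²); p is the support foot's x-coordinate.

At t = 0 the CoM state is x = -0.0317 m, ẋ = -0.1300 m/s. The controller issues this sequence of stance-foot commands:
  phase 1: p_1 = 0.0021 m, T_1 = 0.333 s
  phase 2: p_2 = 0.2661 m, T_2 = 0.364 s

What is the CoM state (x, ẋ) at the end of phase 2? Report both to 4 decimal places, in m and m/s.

phase 1: p=0.0021, T=0.333, ωT=1.110555, cosh=1.682710, sinh=1.353333; start (x,ẋ)=(-0.031700, -0.130000) → end (x,ẋ)=(-0.107529, -0.371304)
phase 2: p=0.2661, T=0.364, ωT=1.213940, cosh=1.831874, sinh=1.534849; start (x,ẋ)=(-0.107529, -0.371304) → end (x,ẋ)=(-0.589225, -2.592687)

x = -0.5892, ẋ = -2.5927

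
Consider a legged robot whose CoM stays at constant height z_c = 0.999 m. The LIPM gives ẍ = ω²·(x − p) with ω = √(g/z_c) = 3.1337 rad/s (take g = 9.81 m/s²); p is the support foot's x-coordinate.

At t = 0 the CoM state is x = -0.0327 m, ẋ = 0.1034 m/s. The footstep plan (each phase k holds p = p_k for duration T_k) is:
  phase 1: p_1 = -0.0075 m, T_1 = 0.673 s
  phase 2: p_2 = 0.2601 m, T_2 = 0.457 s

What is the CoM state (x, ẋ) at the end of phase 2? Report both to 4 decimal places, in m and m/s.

phase 1: p=-0.0075, T=0.673, ωT=2.108980, cosh=4.180597, sinh=4.059236; start (x,ẋ)=(-0.032700, 0.103400) → end (x,ẋ)=(0.021088, 0.111719)
phase 2: p=0.2601, T=0.457, ωT=1.432101, cosh=2.213147, sinh=1.974340; start (x,ẋ)=(0.021088, 0.111719) → end (x,ẋ)=(-0.198482, -1.231514)

x = -0.1985, ẋ = -1.2315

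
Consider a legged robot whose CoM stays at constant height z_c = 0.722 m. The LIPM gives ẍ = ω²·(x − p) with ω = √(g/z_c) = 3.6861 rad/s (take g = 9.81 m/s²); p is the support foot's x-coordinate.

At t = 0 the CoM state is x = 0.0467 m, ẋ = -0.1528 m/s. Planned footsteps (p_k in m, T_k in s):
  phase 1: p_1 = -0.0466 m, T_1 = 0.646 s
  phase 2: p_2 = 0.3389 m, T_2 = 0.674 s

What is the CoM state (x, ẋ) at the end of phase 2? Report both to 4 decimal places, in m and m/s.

x = 1.3752, ẋ = 3.9344

phase 1: p=-0.0466, T=0.646, ωT=2.381221, cosh=5.455269, sinh=5.362831; start (x,ẋ)=(0.046700, -0.152800) → end (x,ẋ)=(0.240071, 1.010783)
phase 2: p=0.3389, T=0.674, ωT=2.484431, cosh=6.038836, sinh=5.955463; start (x,ẋ)=(0.240071, 1.010783) → end (x,ẋ)=(1.375163, 3.934415)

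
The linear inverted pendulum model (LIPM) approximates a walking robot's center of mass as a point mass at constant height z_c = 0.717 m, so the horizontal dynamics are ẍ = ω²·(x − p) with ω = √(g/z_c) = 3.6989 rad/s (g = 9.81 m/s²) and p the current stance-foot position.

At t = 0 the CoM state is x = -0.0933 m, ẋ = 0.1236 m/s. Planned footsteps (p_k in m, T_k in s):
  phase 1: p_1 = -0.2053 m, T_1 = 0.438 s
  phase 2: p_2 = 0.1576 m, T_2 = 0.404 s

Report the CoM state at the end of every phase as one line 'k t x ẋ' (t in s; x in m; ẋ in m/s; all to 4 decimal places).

phase 1: p=-0.2053, T=0.438, ωT=1.620118, cosh=2.625781, sinh=2.427906; start (x,ẋ)=(-0.093300, 0.123600) → end (x,ẋ)=(0.169917, 1.330372)
phase 2: p=0.1576, T=0.404, ωT=1.494356, cosh=2.340429, sinh=2.116035; start (x,ẋ)=(0.169917, 1.330372) → end (x,ẋ)=(0.947494, 3.210044)

1 0.4380 0.1699 1.3304
2 0.8420 0.9475 3.2100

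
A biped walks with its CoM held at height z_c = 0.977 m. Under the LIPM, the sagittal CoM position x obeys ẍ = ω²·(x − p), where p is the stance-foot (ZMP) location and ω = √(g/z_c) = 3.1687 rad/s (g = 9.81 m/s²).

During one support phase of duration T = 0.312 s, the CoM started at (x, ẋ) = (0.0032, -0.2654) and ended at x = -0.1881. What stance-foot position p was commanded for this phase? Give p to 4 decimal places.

ωT = 3.1687·0.312 = 0.988634; cosh(ωT) = 1.529823, sinh(ωT) = 1.157739
x(T) = p + (x₀−p)·cosh(ωT) + (ẋ₀/ω)·sinh(ωT) ⇒ p·(1 − cosh) = x(T) − x₀·cosh − (ẋ₀/ω)·sinh
numerator   = -0.1881 − (0.0032)·1.529823 − (-0.2654/3.1687)·1.157739 = -0.096027
denominator = 1 − 1.529823 = -0.529823
p = -0.096027 / -0.529823 = 0.1812

p = 0.1812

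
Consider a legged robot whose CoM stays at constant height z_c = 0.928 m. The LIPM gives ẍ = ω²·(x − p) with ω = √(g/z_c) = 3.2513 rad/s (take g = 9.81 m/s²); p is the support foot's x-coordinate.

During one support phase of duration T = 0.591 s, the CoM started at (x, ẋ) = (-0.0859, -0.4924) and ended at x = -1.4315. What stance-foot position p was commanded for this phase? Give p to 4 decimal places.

p = 0.2514

ωT = 3.2513·0.591 = 1.921518; cosh(ωT) = 3.488854, sinh(ωT) = 3.342469
x(T) = p + (x₀−p)·cosh(ωT) + (ẋ₀/ω)·sinh(ωT) ⇒ p·(1 − cosh) = x(T) − x₀·cosh − (ẋ₀/ω)·sinh
numerator   = -1.4315 − (-0.0859)·3.488854 − (-0.4924/3.2513)·3.342469 = -0.625600
denominator = 1 − 3.488854 = -2.488854
p = -0.625600 / -2.488854 = 0.2514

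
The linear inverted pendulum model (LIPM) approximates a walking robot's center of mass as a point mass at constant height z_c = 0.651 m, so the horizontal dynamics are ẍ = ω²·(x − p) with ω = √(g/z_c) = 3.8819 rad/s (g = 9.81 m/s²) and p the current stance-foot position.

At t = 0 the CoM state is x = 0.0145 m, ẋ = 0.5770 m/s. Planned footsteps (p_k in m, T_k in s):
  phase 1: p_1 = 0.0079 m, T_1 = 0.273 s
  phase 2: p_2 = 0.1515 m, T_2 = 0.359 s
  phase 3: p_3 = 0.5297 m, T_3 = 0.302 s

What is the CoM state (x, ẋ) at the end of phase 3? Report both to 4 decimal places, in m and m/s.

phase 1: p=0.0079, T=0.273, ωT=1.059759, cosh=1.616107, sinh=1.269568; start (x,ẋ)=(0.014500, 0.577000) → end (x,ẋ)=(0.207273, 0.965021)
phase 2: p=0.1515, T=0.359, ωT=1.393602, cosh=2.138759, sinh=1.890579; start (x,ẋ)=(0.207273, 0.965021) → end (x,ẋ)=(0.740773, 2.473267)
phase 3: p=0.5297, T=0.302, ωT=1.172334, cosh=1.769582, sinh=1.459939; start (x,ẋ)=(0.740773, 2.473267) → end (x,ẋ)=(1.833380, 5.572873)

x = 1.8334, ẋ = 5.5729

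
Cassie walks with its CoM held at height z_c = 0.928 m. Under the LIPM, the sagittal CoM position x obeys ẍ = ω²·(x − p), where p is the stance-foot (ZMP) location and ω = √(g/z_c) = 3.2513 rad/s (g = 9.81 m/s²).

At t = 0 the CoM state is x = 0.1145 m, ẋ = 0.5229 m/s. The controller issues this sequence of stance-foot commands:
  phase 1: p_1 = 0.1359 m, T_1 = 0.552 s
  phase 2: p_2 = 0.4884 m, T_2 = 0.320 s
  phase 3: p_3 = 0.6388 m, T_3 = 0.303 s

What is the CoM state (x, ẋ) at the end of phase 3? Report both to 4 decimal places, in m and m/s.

x = 2.2282, ẋ = 5.5143

phase 1: p=0.1359, T=0.552, ωT=1.794718, cosh=3.091975, sinh=2.925800; start (x,ẋ)=(0.114500, 0.522900) → end (x,ẋ)=(0.540282, 1.413223)
phase 2: p=0.4884, T=0.320, ωT=1.040416, cosh=1.591851, sinh=1.238543; start (x,ẋ)=(0.540282, 1.413223) → end (x,ẋ)=(1.109339, 2.458564)
phase 3: p=0.6388, T=0.303, ωT=0.985144, cosh=1.525791, sinh=1.152406; start (x,ẋ)=(1.109339, 2.458564) → end (x,ẋ)=(2.228169, 5.514278)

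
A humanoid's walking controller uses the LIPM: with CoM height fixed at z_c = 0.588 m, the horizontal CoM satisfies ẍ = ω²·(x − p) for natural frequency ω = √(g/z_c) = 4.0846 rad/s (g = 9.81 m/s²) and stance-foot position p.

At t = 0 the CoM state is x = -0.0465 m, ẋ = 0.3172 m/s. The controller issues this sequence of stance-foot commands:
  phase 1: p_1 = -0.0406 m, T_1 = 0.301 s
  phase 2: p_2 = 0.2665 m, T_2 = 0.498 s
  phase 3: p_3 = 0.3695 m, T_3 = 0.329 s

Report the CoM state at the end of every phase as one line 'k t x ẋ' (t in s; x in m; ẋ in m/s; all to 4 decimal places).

phase 1: p=-0.0406, T=0.301, ωT=1.229465, cosh=1.855924, sinh=1.563475; start (x,ẋ)=(-0.046500, 0.317200) → end (x,ẋ)=(0.069866, 0.551021)
phase 2: p=0.2665, T=0.498, ωT=2.034131, cosh=3.888199, sinh=3.757405; start (x,ẋ)=(0.069866, 0.551021) → end (x,ẋ)=(0.008828, -0.875367)
phase 3: p=0.3695, T=0.329, ωT=1.343833, cosh=2.047278, sinh=1.786434; start (x,ẋ)=(0.008828, -0.875367) → end (x,ẋ)=(-0.751745, -4.423897)

1 0.3010 0.0699 0.5510
2 0.7990 0.0088 -0.8754
3 1.1280 -0.7517 -4.4239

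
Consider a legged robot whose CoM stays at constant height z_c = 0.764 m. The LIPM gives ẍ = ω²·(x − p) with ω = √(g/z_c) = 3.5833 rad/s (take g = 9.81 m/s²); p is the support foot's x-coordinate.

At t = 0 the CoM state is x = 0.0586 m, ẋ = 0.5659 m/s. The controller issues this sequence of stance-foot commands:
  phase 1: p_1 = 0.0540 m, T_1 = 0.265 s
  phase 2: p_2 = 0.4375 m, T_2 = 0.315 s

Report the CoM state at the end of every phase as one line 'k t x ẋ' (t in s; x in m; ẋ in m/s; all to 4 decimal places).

phase 1: p=0.0540, T=0.265, ωT=0.949574, cosh=1.485758, sinh=1.098852; start (x,ẋ)=(0.058600, 0.565900) → end (x,ẋ)=(0.234373, 0.858903)
phase 2: p=0.4375, T=0.315, ωT=1.128740, cosh=1.707599, sinh=1.384158; start (x,ẋ)=(0.234373, 0.858903) → end (x,ẋ)=(0.422418, 0.459181)

1 0.2650 0.2344 0.8589
2 0.5800 0.4224 0.4592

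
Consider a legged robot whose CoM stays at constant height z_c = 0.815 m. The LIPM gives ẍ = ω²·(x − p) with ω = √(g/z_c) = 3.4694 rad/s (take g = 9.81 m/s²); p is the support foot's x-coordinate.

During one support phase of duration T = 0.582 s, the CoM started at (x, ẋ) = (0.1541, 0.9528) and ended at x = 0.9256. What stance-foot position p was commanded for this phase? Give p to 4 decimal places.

ωT = 3.4694·0.582 = 2.019191; cosh(ωT) = 3.832495, sinh(ωT) = 3.699732
x(T) = p + (x₀−p)·cosh(ωT) + (ẋ₀/ω)·sinh(ωT) ⇒ p·(1 − cosh) = x(T) − x₀·cosh − (ẋ₀/ω)·sinh
numerator   = 0.9256 − (0.1541)·3.832495 − (0.9528/3.4694)·3.699732 = -0.681044
denominator = 1 − 3.832495 = -2.832495
p = -0.681044 / -2.832495 = 0.2404

p = 0.2404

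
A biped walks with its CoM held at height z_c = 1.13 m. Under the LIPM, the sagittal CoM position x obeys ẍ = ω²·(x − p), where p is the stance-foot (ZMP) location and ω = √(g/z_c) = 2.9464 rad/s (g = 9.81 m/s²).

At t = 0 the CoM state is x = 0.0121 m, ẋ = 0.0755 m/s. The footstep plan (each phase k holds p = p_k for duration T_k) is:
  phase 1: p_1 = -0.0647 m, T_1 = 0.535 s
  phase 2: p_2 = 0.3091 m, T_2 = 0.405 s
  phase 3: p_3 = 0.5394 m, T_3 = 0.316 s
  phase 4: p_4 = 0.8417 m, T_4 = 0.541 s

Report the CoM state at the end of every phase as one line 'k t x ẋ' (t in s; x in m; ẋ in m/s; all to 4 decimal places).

1 0.5350 0.1883 0.7143
2 0.9400 0.4546 0.7532
3 1.2560 0.6891 0.8363
4 1.7970 1.1204 1.0824

phase 1: p=-0.0647, T=0.535, ωT=1.576324, cosh=2.521938, sinh=2.315204; start (x,ẋ)=(0.012100, 0.075500) → end (x,ẋ)=(0.188311, 0.714299)
phase 2: p=0.3091, T=0.405, ωT=1.193292, cosh=1.800571, sinh=1.497349; start (x,ẋ)=(0.188311, 0.714299) → end (x,ẋ)=(0.454614, 0.753249)
phase 3: p=0.5394, T=0.316, ωT=0.931062, cosh=1.465669, sinh=1.071534; start (x,ẋ)=(0.454614, 0.753249) → end (x,ẋ)=(0.689071, 0.836331)
phase 4: p=0.8417, T=0.541, ωT=1.594002, cosh=2.563263, sinh=2.360152; start (x,ẋ)=(0.689071, 0.836331) → end (x,ẋ)=(1.120396, 1.082358)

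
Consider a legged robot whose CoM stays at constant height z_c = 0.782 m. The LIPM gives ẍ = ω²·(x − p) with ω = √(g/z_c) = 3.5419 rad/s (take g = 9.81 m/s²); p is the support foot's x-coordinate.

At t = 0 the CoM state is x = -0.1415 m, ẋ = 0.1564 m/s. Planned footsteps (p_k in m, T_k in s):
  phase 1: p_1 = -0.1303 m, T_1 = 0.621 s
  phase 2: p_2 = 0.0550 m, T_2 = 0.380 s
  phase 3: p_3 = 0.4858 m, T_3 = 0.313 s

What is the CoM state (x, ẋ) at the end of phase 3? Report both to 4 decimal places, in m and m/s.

x = 0.4057, ẋ = 0.2780

phase 1: p=-0.1303, T=0.621, ωT=2.199520, cosh=4.565769, sinh=4.454913; start (x,ẋ)=(-0.141500, 0.156400) → end (x,ẋ)=(0.015279, 0.537363)
phase 2: p=0.0550, T=0.380, ωT=1.345922, cosh=2.051013, sinh=1.790714; start (x,ẋ)=(0.015279, 0.537363) → end (x,ẋ)=(0.245212, 0.850210)
phase 3: p=0.4858, T=0.313, ωT=1.108615, cosh=1.680087, sinh=1.350071; start (x,ẋ)=(0.245212, 0.850210) → end (x,ẋ)=(0.405668, 0.277981)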